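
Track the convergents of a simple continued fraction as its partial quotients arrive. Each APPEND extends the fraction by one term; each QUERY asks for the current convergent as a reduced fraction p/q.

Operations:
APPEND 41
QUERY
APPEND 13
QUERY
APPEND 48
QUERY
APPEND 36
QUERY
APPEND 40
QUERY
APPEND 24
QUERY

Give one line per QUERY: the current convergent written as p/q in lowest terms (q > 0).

41/1
534/13
25673/625
924762/22513
37016153/901145
889312434/21649993

APPEND 41: p_0 = 41·1 + 0 = 41, q_0 = 41·0 + 1 = 1 → 41/1
APPEND 13: p_1 = 13·41 + 1 = 534, q_1 = 13·1 + 0 = 13 → 534/13
APPEND 48: p_2 = 48·534 + 41 = 25673, q_2 = 48·13 + 1 = 625 → 25673/625
APPEND 36: p_3 = 36·25673 + 534 = 924762, q_3 = 36·625 + 13 = 22513 → 924762/22513
APPEND 40: p_4 = 40·924762 + 25673 = 37016153, q_4 = 40·22513 + 625 = 901145 → 37016153/901145
APPEND 24: p_5 = 24·37016153 + 924762 = 889312434, q_5 = 24·901145 + 22513 = 21649993 → 889312434/21649993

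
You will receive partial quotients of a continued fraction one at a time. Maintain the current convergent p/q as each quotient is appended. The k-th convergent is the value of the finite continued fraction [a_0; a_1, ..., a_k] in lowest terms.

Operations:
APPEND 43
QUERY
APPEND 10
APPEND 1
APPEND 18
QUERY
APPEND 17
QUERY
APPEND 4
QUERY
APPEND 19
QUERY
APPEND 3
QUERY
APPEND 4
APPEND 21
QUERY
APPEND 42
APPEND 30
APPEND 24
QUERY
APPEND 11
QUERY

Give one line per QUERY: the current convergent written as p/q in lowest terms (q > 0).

43/1
8963/208
152845/3547
620343/14396
11939362/277071
36438429/845609
3347993067/77695256
101577974597740/2357270932883
1121584270624967/26028063764739

APPEND 43: p_0 = 43·1 + 0 = 43, q_0 = 43·0 + 1 = 1 → 43/1
APPEND 10: p_1 = 10·43 + 1 = 431, q_1 = 10·1 + 0 = 10 → 431/10
APPEND 1: p_2 = 1·431 + 43 = 474, q_2 = 1·10 + 1 = 11 → 474/11
APPEND 18: p_3 = 18·474 + 431 = 8963, q_3 = 18·11 + 10 = 208 → 8963/208
APPEND 17: p_4 = 17·8963 + 474 = 152845, q_4 = 17·208 + 11 = 3547 → 152845/3547
APPEND 4: p_5 = 4·152845 + 8963 = 620343, q_5 = 4·3547 + 208 = 14396 → 620343/14396
APPEND 19: p_6 = 19·620343 + 152845 = 11939362, q_6 = 19·14396 + 3547 = 277071 → 11939362/277071
APPEND 3: p_7 = 3·11939362 + 620343 = 36438429, q_7 = 3·277071 + 14396 = 845609 → 36438429/845609
APPEND 4: p_8 = 4·36438429 + 11939362 = 157693078, q_8 = 4·845609 + 277071 = 3659507 → 157693078/3659507
APPEND 21: p_9 = 21·157693078 + 36438429 = 3347993067, q_9 = 21·3659507 + 845609 = 77695256 → 3347993067/77695256
APPEND 42: p_10 = 42·3347993067 + 157693078 = 140773401892, q_10 = 42·77695256 + 3659507 = 3266860259 → 140773401892/3266860259
APPEND 30: p_11 = 30·140773401892 + 3347993067 = 4226550049827, q_11 = 30·3266860259 + 77695256 = 98083503026 → 4226550049827/98083503026
APPEND 24: p_12 = 24·4226550049827 + 140773401892 = 101577974597740, q_12 = 24·98083503026 + 3266860259 = 2357270932883 → 101577974597740/2357270932883
APPEND 11: p_13 = 11·101577974597740 + 4226550049827 = 1121584270624967, q_13 = 11·2357270932883 + 98083503026 = 26028063764739 → 1121584270624967/26028063764739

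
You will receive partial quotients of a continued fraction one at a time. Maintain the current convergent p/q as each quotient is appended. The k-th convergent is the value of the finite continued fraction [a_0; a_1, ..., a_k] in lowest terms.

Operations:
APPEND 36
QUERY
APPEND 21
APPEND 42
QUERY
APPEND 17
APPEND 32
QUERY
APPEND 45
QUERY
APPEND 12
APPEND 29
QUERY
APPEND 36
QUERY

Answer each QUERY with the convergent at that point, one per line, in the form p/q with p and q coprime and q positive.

36/1
31830/883
17371574/481907
782262697/21700847
273513456899/7587570906
9855888972302/273413444687

APPEND 36: p_0 = 36·1 + 0 = 36, q_0 = 36·0 + 1 = 1 → 36/1
APPEND 21: p_1 = 21·36 + 1 = 757, q_1 = 21·1 + 0 = 21 → 757/21
APPEND 42: p_2 = 42·757 + 36 = 31830, q_2 = 42·21 + 1 = 883 → 31830/883
APPEND 17: p_3 = 17·31830 + 757 = 541867, q_3 = 17·883 + 21 = 15032 → 541867/15032
APPEND 32: p_4 = 32·541867 + 31830 = 17371574, q_4 = 32·15032 + 883 = 481907 → 17371574/481907
APPEND 45: p_5 = 45·17371574 + 541867 = 782262697, q_5 = 45·481907 + 15032 = 21700847 → 782262697/21700847
APPEND 12: p_6 = 12·782262697 + 17371574 = 9404523938, q_6 = 12·21700847 + 481907 = 260892071 → 9404523938/260892071
APPEND 29: p_7 = 29·9404523938 + 782262697 = 273513456899, q_7 = 29·260892071 + 21700847 = 7587570906 → 273513456899/7587570906
APPEND 36: p_8 = 36·273513456899 + 9404523938 = 9855888972302, q_8 = 36·7587570906 + 260892071 = 273413444687 → 9855888972302/273413444687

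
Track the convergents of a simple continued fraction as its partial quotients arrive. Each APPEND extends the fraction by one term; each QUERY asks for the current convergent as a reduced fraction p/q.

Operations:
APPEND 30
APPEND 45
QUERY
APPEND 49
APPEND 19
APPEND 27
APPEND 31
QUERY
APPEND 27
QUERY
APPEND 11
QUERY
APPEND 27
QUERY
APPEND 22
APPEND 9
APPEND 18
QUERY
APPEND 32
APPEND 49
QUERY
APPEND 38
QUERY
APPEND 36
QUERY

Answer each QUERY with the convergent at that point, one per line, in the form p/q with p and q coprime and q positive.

1351/45
1057683375/35230028
28591529308/952345855
315564505763/10511034433
8548833184909/284750275546
30861431812851405/1027953291680363
48505085350696943587/1615639949949523546
1844182513202379450024/61427269363319809915
66439075560636357144451/2212997337029462680486

APPEND 30: p_0 = 30·1 + 0 = 30, q_0 = 30·0 + 1 = 1 → 30/1
APPEND 45: p_1 = 45·30 + 1 = 1351, q_1 = 45·1 + 0 = 45 → 1351/45
APPEND 49: p_2 = 49·1351 + 30 = 66229, q_2 = 49·45 + 1 = 2206 → 66229/2206
APPEND 19: p_3 = 19·66229 + 1351 = 1259702, q_3 = 19·2206 + 45 = 41959 → 1259702/41959
APPEND 27: p_4 = 27·1259702 + 66229 = 34078183, q_4 = 27·41959 + 2206 = 1135099 → 34078183/1135099
APPEND 31: p_5 = 31·34078183 + 1259702 = 1057683375, q_5 = 31·1135099 + 41959 = 35230028 → 1057683375/35230028
APPEND 27: p_6 = 27·1057683375 + 34078183 = 28591529308, q_6 = 27·35230028 + 1135099 = 952345855 → 28591529308/952345855
APPEND 11: p_7 = 11·28591529308 + 1057683375 = 315564505763, q_7 = 11·952345855 + 35230028 = 10511034433 → 315564505763/10511034433
APPEND 27: p_8 = 27·315564505763 + 28591529308 = 8548833184909, q_8 = 27·10511034433 + 952345855 = 284750275546 → 8548833184909/284750275546
APPEND 22: p_9 = 22·8548833184909 + 315564505763 = 188389894573761, q_9 = 22·284750275546 + 10511034433 = 6275017096445 → 188389894573761/6275017096445
APPEND 9: p_10 = 9·188389894573761 + 8548833184909 = 1704057884348758, q_10 = 9·6275017096445 + 284750275546 = 56759904143551 → 1704057884348758/56759904143551
APPEND 18: p_11 = 18·1704057884348758 + 188389894573761 = 30861431812851405, q_11 = 18·56759904143551 + 6275017096445 = 1027953291680363 → 30861431812851405/1027953291680363
APPEND 32: p_12 = 32·30861431812851405 + 1704057884348758 = 989269875895593718, q_12 = 32·1027953291680363 + 56759904143551 = 32951265237915167 → 989269875895593718/32951265237915167
APPEND 49: p_13 = 49·989269875895593718 + 30861431812851405 = 48505085350696943587, q_13 = 49·32951265237915167 + 1027953291680363 = 1615639949949523546 → 48505085350696943587/1615639949949523546
APPEND 38: p_14 = 38·48505085350696943587 + 989269875895593718 = 1844182513202379450024, q_14 = 38·1615639949949523546 + 32951265237915167 = 61427269363319809915 → 1844182513202379450024/61427269363319809915
APPEND 36: p_15 = 36·1844182513202379450024 + 48505085350696943587 = 66439075560636357144451, q_15 = 36·61427269363319809915 + 1615639949949523546 = 2212997337029462680486 → 66439075560636357144451/2212997337029462680486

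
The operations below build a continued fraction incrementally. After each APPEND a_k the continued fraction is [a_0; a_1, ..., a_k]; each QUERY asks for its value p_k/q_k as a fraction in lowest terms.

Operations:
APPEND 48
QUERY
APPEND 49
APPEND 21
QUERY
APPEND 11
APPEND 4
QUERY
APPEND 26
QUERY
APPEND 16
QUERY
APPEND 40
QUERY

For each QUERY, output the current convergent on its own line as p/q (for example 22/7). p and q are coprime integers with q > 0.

APPEND 48: p_0 = 48·1 + 0 = 48, q_0 = 48·0 + 1 = 1 → 48/1
APPEND 49: p_1 = 49·48 + 1 = 2353, q_1 = 49·1 + 0 = 49 → 2353/49
APPEND 21: p_2 = 21·2353 + 48 = 49461, q_2 = 21·49 + 1 = 1030 → 49461/1030
APPEND 11: p_3 = 11·49461 + 2353 = 546424, q_3 = 11·1030 + 49 = 11379 → 546424/11379
APPEND 4: p_4 = 4·546424 + 49461 = 2235157, q_4 = 4·11379 + 1030 = 46546 → 2235157/46546
APPEND 26: p_5 = 26·2235157 + 546424 = 58660506, q_5 = 26·46546 + 11379 = 1221575 → 58660506/1221575
APPEND 16: p_6 = 16·58660506 + 2235157 = 940803253, q_6 = 16·1221575 + 46546 = 19591746 → 940803253/19591746
APPEND 40: p_7 = 40·940803253 + 58660506 = 37690790626, q_7 = 40·19591746 + 1221575 = 784891415 → 37690790626/784891415

48/1
49461/1030
2235157/46546
58660506/1221575
940803253/19591746
37690790626/784891415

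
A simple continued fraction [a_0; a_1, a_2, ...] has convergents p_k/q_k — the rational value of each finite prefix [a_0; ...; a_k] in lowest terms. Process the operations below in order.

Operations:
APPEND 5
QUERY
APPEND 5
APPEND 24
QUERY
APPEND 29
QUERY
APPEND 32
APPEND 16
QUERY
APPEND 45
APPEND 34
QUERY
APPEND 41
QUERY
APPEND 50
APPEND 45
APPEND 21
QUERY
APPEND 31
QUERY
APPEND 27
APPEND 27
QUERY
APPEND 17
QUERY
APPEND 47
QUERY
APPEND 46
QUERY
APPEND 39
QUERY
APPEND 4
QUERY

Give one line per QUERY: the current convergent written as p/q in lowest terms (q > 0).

5/1
629/121
18267/3514
9381035/1804618
14382260467/2766697504
590095410895/113515918043
27937510557364077/5374304053551587
867391779249932047/166859074493001670
633950311637499224389/121952230589337111949
10800602813387792343959/2077698489334095499810
508262282540863739390462/97773781229291825603019
23390865599693119804305211/4499671635036758073238684
912752020670572536107293691/175584967547662856681911695
3674398948281983264233479975/706839541825688184800885464

APPEND 5: p_0 = 5·1 + 0 = 5, q_0 = 5·0 + 1 = 1 → 5/1
APPEND 5: p_1 = 5·5 + 1 = 26, q_1 = 5·1 + 0 = 5 → 26/5
APPEND 24: p_2 = 24·26 + 5 = 629, q_2 = 24·5 + 1 = 121 → 629/121
APPEND 29: p_3 = 29·629 + 26 = 18267, q_3 = 29·121 + 5 = 3514 → 18267/3514
APPEND 32: p_4 = 32·18267 + 629 = 585173, q_4 = 32·3514 + 121 = 112569 → 585173/112569
APPEND 16: p_5 = 16·585173 + 18267 = 9381035, q_5 = 16·112569 + 3514 = 1804618 → 9381035/1804618
APPEND 45: p_6 = 45·9381035 + 585173 = 422731748, q_6 = 45·1804618 + 112569 = 81320379 → 422731748/81320379
APPEND 34: p_7 = 34·422731748 + 9381035 = 14382260467, q_7 = 34·81320379 + 1804618 = 2766697504 → 14382260467/2766697504
APPEND 41: p_8 = 41·14382260467 + 422731748 = 590095410895, q_8 = 41·2766697504 + 81320379 = 113515918043 → 590095410895/113515918043
APPEND 50: p_9 = 50·590095410895 + 14382260467 = 29519152805217, q_9 = 50·113515918043 + 2766697504 = 5678562599654 → 29519152805217/5678562599654
APPEND 45: p_10 = 45·29519152805217 + 590095410895 = 1328951971645660, q_10 = 45·5678562599654 + 113515918043 = 255648832902473 → 1328951971645660/255648832902473
APPEND 21: p_11 = 21·1328951971645660 + 29519152805217 = 27937510557364077, q_11 = 21·255648832902473 + 5678562599654 = 5374304053551587 → 27937510557364077/5374304053551587
APPEND 31: p_12 = 31·27937510557364077 + 1328951971645660 = 867391779249932047, q_12 = 31·5374304053551587 + 255648832902473 = 166859074493001670 → 867391779249932047/166859074493001670
APPEND 27: p_13 = 27·867391779249932047 + 27937510557364077 = 23447515550305529346, q_13 = 27·166859074493001670 + 5374304053551587 = 4510569315364596677 → 23447515550305529346/4510569315364596677
APPEND 27: p_14 = 27·23447515550305529346 + 867391779249932047 = 633950311637499224389, q_14 = 27·4510569315364596677 + 166859074493001670 = 121952230589337111949 → 633950311637499224389/121952230589337111949
APPEND 17: p_15 = 17·633950311637499224389 + 23447515550305529346 = 10800602813387792343959, q_15 = 17·121952230589337111949 + 4510569315364596677 = 2077698489334095499810 → 10800602813387792343959/2077698489334095499810
APPEND 47: p_16 = 47·10800602813387792343959 + 633950311637499224389 = 508262282540863739390462, q_16 = 47·2077698489334095499810 + 121952230589337111949 = 97773781229291825603019 → 508262282540863739390462/97773781229291825603019
APPEND 46: p_17 = 46·508262282540863739390462 + 10800602813387792343959 = 23390865599693119804305211, q_17 = 46·97773781229291825603019 + 2077698489334095499810 = 4499671635036758073238684 → 23390865599693119804305211/4499671635036758073238684
APPEND 39: p_18 = 39·23390865599693119804305211 + 508262282540863739390462 = 912752020670572536107293691, q_18 = 39·4499671635036758073238684 + 97773781229291825603019 = 175584967547662856681911695 → 912752020670572536107293691/175584967547662856681911695
APPEND 4: p_19 = 4·912752020670572536107293691 + 23390865599693119804305211 = 3674398948281983264233479975, q_19 = 4·175584967547662856681911695 + 4499671635036758073238684 = 706839541825688184800885464 → 3674398948281983264233479975/706839541825688184800885464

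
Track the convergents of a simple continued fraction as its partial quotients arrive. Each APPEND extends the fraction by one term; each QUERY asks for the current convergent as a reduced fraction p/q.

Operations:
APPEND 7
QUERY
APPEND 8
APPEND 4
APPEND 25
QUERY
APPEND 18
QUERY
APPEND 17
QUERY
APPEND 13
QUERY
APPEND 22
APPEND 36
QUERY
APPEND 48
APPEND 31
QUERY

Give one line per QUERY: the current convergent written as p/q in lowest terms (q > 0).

APPEND 7: p_0 = 7·1 + 0 = 7, q_0 = 7·0 + 1 = 1 → 7/1
APPEND 8: p_1 = 8·7 + 1 = 57, q_1 = 8·1 + 0 = 8 → 57/8
APPEND 4: p_2 = 4·57 + 7 = 235, q_2 = 4·8 + 1 = 33 → 235/33
APPEND 25: p_3 = 25·235 + 57 = 5932, q_3 = 25·33 + 8 = 833 → 5932/833
APPEND 18: p_4 = 18·5932 + 235 = 107011, q_4 = 18·833 + 33 = 15027 → 107011/15027
APPEND 17: p_5 = 17·107011 + 5932 = 1825119, q_5 = 17·15027 + 833 = 256292 → 1825119/256292
APPEND 13: p_6 = 13·1825119 + 107011 = 23833558, q_6 = 13·256292 + 15027 = 3346823 → 23833558/3346823
APPEND 22: p_7 = 22·23833558 + 1825119 = 526163395, q_7 = 22·3346823 + 256292 = 73886398 → 526163395/73886398
APPEND 36: p_8 = 36·526163395 + 23833558 = 18965715778, q_8 = 36·73886398 + 3346823 = 2663257151 → 18965715778/2663257151
APPEND 48: p_9 = 48·18965715778 + 526163395 = 910880520739, q_9 = 48·2663257151 + 73886398 = 127910229646 → 910880520739/127910229646
APPEND 31: p_10 = 31·910880520739 + 18965715778 = 28256261858687, q_10 = 31·127910229646 + 2663257151 = 3967880376177 → 28256261858687/3967880376177

7/1
5932/833
107011/15027
1825119/256292
23833558/3346823
18965715778/2663257151
28256261858687/3967880376177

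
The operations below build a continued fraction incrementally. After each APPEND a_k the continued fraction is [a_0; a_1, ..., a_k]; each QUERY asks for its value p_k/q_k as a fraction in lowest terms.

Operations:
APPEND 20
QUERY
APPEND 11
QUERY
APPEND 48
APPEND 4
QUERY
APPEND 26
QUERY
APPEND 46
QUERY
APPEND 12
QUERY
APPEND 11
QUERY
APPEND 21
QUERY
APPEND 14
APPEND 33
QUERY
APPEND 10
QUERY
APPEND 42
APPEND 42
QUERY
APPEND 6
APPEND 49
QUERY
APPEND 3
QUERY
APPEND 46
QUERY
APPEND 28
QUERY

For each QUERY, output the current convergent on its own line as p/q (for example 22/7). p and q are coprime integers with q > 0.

APPEND 20: p_0 = 20·1 + 0 = 20, q_0 = 20·0 + 1 = 1 → 20/1
APPEND 11: p_1 = 11·20 + 1 = 221, q_1 = 11·1 + 0 = 11 → 221/11
APPEND 48: p_2 = 48·221 + 20 = 10628, q_2 = 48·11 + 1 = 529 → 10628/529
APPEND 4: p_3 = 4·10628 + 221 = 42733, q_3 = 4·529 + 11 = 2127 → 42733/2127
APPEND 26: p_4 = 26·42733 + 10628 = 1121686, q_4 = 26·2127 + 529 = 55831 → 1121686/55831
APPEND 46: p_5 = 46·1121686 + 42733 = 51640289, q_5 = 46·55831 + 2127 = 2570353 → 51640289/2570353
APPEND 12: p_6 = 12·51640289 + 1121686 = 620805154, q_6 = 12·2570353 + 55831 = 30900067 → 620805154/30900067
APPEND 11: p_7 = 11·620805154 + 51640289 = 6880496983, q_7 = 11·30900067 + 2570353 = 342471090 → 6880496983/342471090
APPEND 21: p_8 = 21·6880496983 + 620805154 = 145111241797, q_8 = 21·342471090 + 30900067 = 7222792957 → 145111241797/7222792957
APPEND 14: p_9 = 14·145111241797 + 6880496983 = 2038437882141, q_9 = 14·7222792957 + 342471090 = 101461572488 → 2038437882141/101461572488
APPEND 33: p_10 = 33·2038437882141 + 145111241797 = 67413561352450, q_10 = 33·101461572488 + 7222792957 = 3355454685061 → 67413561352450/3355454685061
APPEND 10: p_11 = 10·67413561352450 + 2038437882141 = 676174051406641, q_11 = 10·3355454685061 + 101461572488 = 33656008423098 → 676174051406641/33656008423098
APPEND 42: p_12 = 42·676174051406641 + 67413561352450 = 28466723720431372, q_12 = 42·33656008423098 + 3355454685061 = 1416907808455177 → 28466723720431372/1416907808455177
APPEND 42: p_13 = 42·28466723720431372 + 676174051406641 = 1196278570309524265, q_13 = 42·1416907808455177 + 33656008423098 = 59543783963540532 → 1196278570309524265/59543783963540532
APPEND 6: p_14 = 6·1196278570309524265 + 28466723720431372 = 7206138145577576962, q_14 = 6·59543783963540532 + 1416907808455177 = 358679611589698369 → 7206138145577576962/358679611589698369
APPEND 49: p_15 = 49·7206138145577576962 + 1196278570309524265 = 354297047703610795403, q_15 = 49·358679611589698369 + 59543783963540532 = 17634844751858760613 → 354297047703610795403/17634844751858760613
APPEND 3: p_16 = 3·354297047703610795403 + 7206138145577576962 = 1070097281256409963171, q_16 = 3·17634844751858760613 + 358679611589698369 = 53263213867165980208 → 1070097281256409963171/53263213867165980208
APPEND 46: p_17 = 46·1070097281256409963171 + 354297047703610795403 = 49578771985498469101269, q_17 = 46·53263213867165980208 + 17634844751858760613 = 2467742682641493850181 → 49578771985498469101269/2467742682641493850181
APPEND 28: p_18 = 28·49578771985498469101269 + 1070097281256409963171 = 1389275712875213544798703, q_18 = 28·2467742682641493850181 + 53263213867165980208 = 69150058327828993785276 → 1389275712875213544798703/69150058327828993785276

20/1
221/11
42733/2127
1121686/55831
51640289/2570353
620805154/30900067
6880496983/342471090
145111241797/7222792957
67413561352450/3355454685061
676174051406641/33656008423098
1196278570309524265/59543783963540532
354297047703610795403/17634844751858760613
1070097281256409963171/53263213867165980208
49578771985498469101269/2467742682641493850181
1389275712875213544798703/69150058327828993785276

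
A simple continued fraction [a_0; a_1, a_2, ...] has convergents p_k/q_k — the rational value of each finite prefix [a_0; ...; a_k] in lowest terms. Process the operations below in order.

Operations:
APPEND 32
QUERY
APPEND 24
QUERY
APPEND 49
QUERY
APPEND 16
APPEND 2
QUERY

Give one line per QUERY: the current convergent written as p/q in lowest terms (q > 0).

32/1
769/24
37713/1177
1246067/38889

APPEND 32: p_0 = 32·1 + 0 = 32, q_0 = 32·0 + 1 = 1 → 32/1
APPEND 24: p_1 = 24·32 + 1 = 769, q_1 = 24·1 + 0 = 24 → 769/24
APPEND 49: p_2 = 49·769 + 32 = 37713, q_2 = 49·24 + 1 = 1177 → 37713/1177
APPEND 16: p_3 = 16·37713 + 769 = 604177, q_3 = 16·1177 + 24 = 18856 → 604177/18856
APPEND 2: p_4 = 2·604177 + 37713 = 1246067, q_4 = 2·18856 + 1177 = 38889 → 1246067/38889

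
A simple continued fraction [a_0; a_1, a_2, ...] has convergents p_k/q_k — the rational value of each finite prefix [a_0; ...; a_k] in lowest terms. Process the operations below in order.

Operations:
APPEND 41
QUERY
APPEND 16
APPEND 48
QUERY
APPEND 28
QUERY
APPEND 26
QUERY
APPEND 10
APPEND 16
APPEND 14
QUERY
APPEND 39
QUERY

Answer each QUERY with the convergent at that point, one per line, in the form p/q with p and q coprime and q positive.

41/1
31577/769
884813/21548
23036715/561017
52354205685/1274990788
2045537089838/49815309237

APPEND 41: p_0 = 41·1 + 0 = 41, q_0 = 41·0 + 1 = 1 → 41/1
APPEND 16: p_1 = 16·41 + 1 = 657, q_1 = 16·1 + 0 = 16 → 657/16
APPEND 48: p_2 = 48·657 + 41 = 31577, q_2 = 48·16 + 1 = 769 → 31577/769
APPEND 28: p_3 = 28·31577 + 657 = 884813, q_3 = 28·769 + 16 = 21548 → 884813/21548
APPEND 26: p_4 = 26·884813 + 31577 = 23036715, q_4 = 26·21548 + 769 = 561017 → 23036715/561017
APPEND 10: p_5 = 10·23036715 + 884813 = 231251963, q_5 = 10·561017 + 21548 = 5631718 → 231251963/5631718
APPEND 16: p_6 = 16·231251963 + 23036715 = 3723068123, q_6 = 16·5631718 + 561017 = 90668505 → 3723068123/90668505
APPEND 14: p_7 = 14·3723068123 + 231251963 = 52354205685, q_7 = 14·90668505 + 5631718 = 1274990788 → 52354205685/1274990788
APPEND 39: p_8 = 39·52354205685 + 3723068123 = 2045537089838, q_8 = 39·1274990788 + 90668505 = 49815309237 → 2045537089838/49815309237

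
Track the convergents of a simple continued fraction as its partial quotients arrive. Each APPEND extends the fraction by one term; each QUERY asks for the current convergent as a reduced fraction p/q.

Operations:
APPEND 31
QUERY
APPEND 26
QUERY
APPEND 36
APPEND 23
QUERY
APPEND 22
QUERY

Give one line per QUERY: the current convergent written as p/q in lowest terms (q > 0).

APPEND 31: p_0 = 31·1 + 0 = 31, q_0 = 31·0 + 1 = 1 → 31/1
APPEND 26: p_1 = 26·31 + 1 = 807, q_1 = 26·1 + 0 = 26 → 807/26
APPEND 36: p_2 = 36·807 + 31 = 29083, q_2 = 36·26 + 1 = 937 → 29083/937
APPEND 23: p_3 = 23·29083 + 807 = 669716, q_3 = 23·937 + 26 = 21577 → 669716/21577
APPEND 22: p_4 = 22·669716 + 29083 = 14762835, q_4 = 22·21577 + 937 = 475631 → 14762835/475631

31/1
807/26
669716/21577
14762835/475631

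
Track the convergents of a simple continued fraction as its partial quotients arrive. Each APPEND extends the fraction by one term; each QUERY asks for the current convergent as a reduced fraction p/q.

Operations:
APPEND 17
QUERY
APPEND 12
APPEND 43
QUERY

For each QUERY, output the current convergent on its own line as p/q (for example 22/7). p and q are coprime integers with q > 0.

APPEND 17: p_0 = 17·1 + 0 = 17, q_0 = 17·0 + 1 = 1 → 17/1
APPEND 12: p_1 = 12·17 + 1 = 205, q_1 = 12·1 + 0 = 12 → 205/12
APPEND 43: p_2 = 43·205 + 17 = 8832, q_2 = 43·12 + 1 = 517 → 8832/517

17/1
8832/517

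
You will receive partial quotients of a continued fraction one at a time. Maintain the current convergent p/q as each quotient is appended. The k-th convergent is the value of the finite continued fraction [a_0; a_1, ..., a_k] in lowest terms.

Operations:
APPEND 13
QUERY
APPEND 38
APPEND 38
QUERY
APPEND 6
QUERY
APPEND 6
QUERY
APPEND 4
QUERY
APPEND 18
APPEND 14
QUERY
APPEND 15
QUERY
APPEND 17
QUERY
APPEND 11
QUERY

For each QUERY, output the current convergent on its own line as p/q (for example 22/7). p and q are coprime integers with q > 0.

13/1
18823/1445
113433/8708
699421/53693
2911117/223480
746304495/57292142
11247666952/863458463
191956642679/14736086013
2122770736421/162960404606

APPEND 13: p_0 = 13·1 + 0 = 13, q_0 = 13·0 + 1 = 1 → 13/1
APPEND 38: p_1 = 38·13 + 1 = 495, q_1 = 38·1 + 0 = 38 → 495/38
APPEND 38: p_2 = 38·495 + 13 = 18823, q_2 = 38·38 + 1 = 1445 → 18823/1445
APPEND 6: p_3 = 6·18823 + 495 = 113433, q_3 = 6·1445 + 38 = 8708 → 113433/8708
APPEND 6: p_4 = 6·113433 + 18823 = 699421, q_4 = 6·8708 + 1445 = 53693 → 699421/53693
APPEND 4: p_5 = 4·699421 + 113433 = 2911117, q_5 = 4·53693 + 8708 = 223480 → 2911117/223480
APPEND 18: p_6 = 18·2911117 + 699421 = 53099527, q_6 = 18·223480 + 53693 = 4076333 → 53099527/4076333
APPEND 14: p_7 = 14·53099527 + 2911117 = 746304495, q_7 = 14·4076333 + 223480 = 57292142 → 746304495/57292142
APPEND 15: p_8 = 15·746304495 + 53099527 = 11247666952, q_8 = 15·57292142 + 4076333 = 863458463 → 11247666952/863458463
APPEND 17: p_9 = 17·11247666952 + 746304495 = 191956642679, q_9 = 17·863458463 + 57292142 = 14736086013 → 191956642679/14736086013
APPEND 11: p_10 = 11·191956642679 + 11247666952 = 2122770736421, q_10 = 11·14736086013 + 863458463 = 162960404606 → 2122770736421/162960404606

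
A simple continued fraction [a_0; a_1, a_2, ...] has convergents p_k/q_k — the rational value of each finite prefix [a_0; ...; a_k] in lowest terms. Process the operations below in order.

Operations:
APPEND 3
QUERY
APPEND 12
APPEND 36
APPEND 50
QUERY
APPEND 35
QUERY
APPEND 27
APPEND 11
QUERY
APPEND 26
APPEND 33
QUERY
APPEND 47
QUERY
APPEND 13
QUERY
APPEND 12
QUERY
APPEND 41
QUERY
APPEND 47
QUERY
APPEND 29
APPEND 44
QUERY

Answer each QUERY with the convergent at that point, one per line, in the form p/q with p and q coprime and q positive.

APPEND 3: p_0 = 3·1 + 0 = 3, q_0 = 3·0 + 1 = 1 → 3/1
APPEND 12: p_1 = 12·3 + 1 = 37, q_1 = 12·1 + 0 = 12 → 37/12
APPEND 36: p_2 = 36·37 + 3 = 1335, q_2 = 36·12 + 1 = 433 → 1335/433
APPEND 50: p_3 = 50·1335 + 37 = 66787, q_3 = 50·433 + 12 = 21662 → 66787/21662
APPEND 35: p_4 = 35·66787 + 1335 = 2338880, q_4 = 35·21662 + 433 = 758603 → 2338880/758603
APPEND 27: p_5 = 27·2338880 + 66787 = 63216547, q_5 = 27·758603 + 21662 = 20503943 → 63216547/20503943
APPEND 11: p_6 = 11·63216547 + 2338880 = 697720897, q_6 = 11·20503943 + 758603 = 226301976 → 697720897/226301976
APPEND 26: p_7 = 26·697720897 + 63216547 = 18203959869, q_7 = 26·226301976 + 20503943 = 5904355319 → 18203959869/5904355319
APPEND 33: p_8 = 33·18203959869 + 697720897 = 601428396574, q_8 = 33·5904355319 + 226301976 = 195070027503 → 601428396574/195070027503
APPEND 47: p_9 = 47·601428396574 + 18203959869 = 28285338598847, q_9 = 47·195070027503 + 5904355319 = 9174195647960 → 28285338598847/9174195647960
APPEND 13: p_10 = 13·28285338598847 + 601428396574 = 368310830181585, q_10 = 13·9174195647960 + 195070027503 = 119459613450983 → 368310830181585/119459613450983
APPEND 12: p_11 = 12·368310830181585 + 28285338598847 = 4448015300777867, q_11 = 12·119459613450983 + 9174195647960 = 1442689557059756 → 4448015300777867/1442689557059756
APPEND 41: p_12 = 41·4448015300777867 + 368310830181585 = 182736938162074132, q_12 = 41·1442689557059756 + 119459613450983 = 59269731452900979 → 182736938162074132/59269731452900979
APPEND 47: p_13 = 47·182736938162074132 + 4448015300777867 = 8593084108918262071, q_13 = 47·59269731452900979 + 1442689557059756 = 2787120067843405769 → 8593084108918262071/2787120067843405769
APPEND 29: p_14 = 29·8593084108918262071 + 182736938162074132 = 249382176096791674191, q_14 = 29·2787120067843405769 + 59269731452900979 = 80885751698911668280 → 249382176096791674191/80885751698911668280
APPEND 44: p_15 = 44·249382176096791674191 + 8593084108918262071 = 10981408832367751926475, q_15 = 44·80885751698911668280 + 2787120067843405769 = 3561760194819956810089 → 10981408832367751926475/3561760194819956810089

3/1
66787/21662
2338880/758603
697720897/226301976
601428396574/195070027503
28285338598847/9174195647960
368310830181585/119459613450983
4448015300777867/1442689557059756
182736938162074132/59269731452900979
8593084108918262071/2787120067843405769
10981408832367751926475/3561760194819956810089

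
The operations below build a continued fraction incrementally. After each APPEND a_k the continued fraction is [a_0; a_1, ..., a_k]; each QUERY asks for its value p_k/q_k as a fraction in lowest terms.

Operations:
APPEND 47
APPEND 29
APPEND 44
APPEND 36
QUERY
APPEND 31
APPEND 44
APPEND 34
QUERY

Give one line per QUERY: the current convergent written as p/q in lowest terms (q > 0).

2163632/46001
100571148023/2138244110

APPEND 47: p_0 = 47·1 + 0 = 47, q_0 = 47·0 + 1 = 1 → 47/1
APPEND 29: p_1 = 29·47 + 1 = 1364, q_1 = 29·1 + 0 = 29 → 1364/29
APPEND 44: p_2 = 44·1364 + 47 = 60063, q_2 = 44·29 + 1 = 1277 → 60063/1277
APPEND 36: p_3 = 36·60063 + 1364 = 2163632, q_3 = 36·1277 + 29 = 46001 → 2163632/46001
APPEND 31: p_4 = 31·2163632 + 60063 = 67132655, q_4 = 31·46001 + 1277 = 1427308 → 67132655/1427308
APPEND 44: p_5 = 44·67132655 + 2163632 = 2956000452, q_5 = 44·1427308 + 46001 = 62847553 → 2956000452/62847553
APPEND 34: p_6 = 34·2956000452 + 67132655 = 100571148023, q_6 = 34·62847553 + 1427308 = 2138244110 → 100571148023/2138244110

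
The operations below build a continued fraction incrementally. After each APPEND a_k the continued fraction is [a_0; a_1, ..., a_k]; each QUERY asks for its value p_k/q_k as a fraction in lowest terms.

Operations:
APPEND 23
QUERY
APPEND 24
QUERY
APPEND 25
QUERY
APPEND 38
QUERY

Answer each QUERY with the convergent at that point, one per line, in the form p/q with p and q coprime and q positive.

APPEND 23: p_0 = 23·1 + 0 = 23, q_0 = 23·0 + 1 = 1 → 23/1
APPEND 24: p_1 = 24·23 + 1 = 553, q_1 = 24·1 + 0 = 24 → 553/24
APPEND 25: p_2 = 25·553 + 23 = 13848, q_2 = 25·24 + 1 = 601 → 13848/601
APPEND 38: p_3 = 38·13848 + 553 = 526777, q_3 = 38·601 + 24 = 22862 → 526777/22862

23/1
553/24
13848/601
526777/22862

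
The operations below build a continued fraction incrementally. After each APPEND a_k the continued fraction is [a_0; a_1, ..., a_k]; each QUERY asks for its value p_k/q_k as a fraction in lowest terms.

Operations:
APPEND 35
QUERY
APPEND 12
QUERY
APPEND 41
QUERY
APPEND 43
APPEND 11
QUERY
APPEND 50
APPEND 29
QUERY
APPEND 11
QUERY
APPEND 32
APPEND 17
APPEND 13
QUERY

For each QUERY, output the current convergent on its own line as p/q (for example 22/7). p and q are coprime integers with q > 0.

35/1
421/12
17296/493
8202935/233814
11924039006/339879233
131575319965/3750383474
939068688850237/26766932374184

APPEND 35: p_0 = 35·1 + 0 = 35, q_0 = 35·0 + 1 = 1 → 35/1
APPEND 12: p_1 = 12·35 + 1 = 421, q_1 = 12·1 + 0 = 12 → 421/12
APPEND 41: p_2 = 41·421 + 35 = 17296, q_2 = 41·12 + 1 = 493 → 17296/493
APPEND 43: p_3 = 43·17296 + 421 = 744149, q_3 = 43·493 + 12 = 21211 → 744149/21211
APPEND 11: p_4 = 11·744149 + 17296 = 8202935, q_4 = 11·21211 + 493 = 233814 → 8202935/233814
APPEND 50: p_5 = 50·8202935 + 744149 = 410890899, q_5 = 50·233814 + 21211 = 11711911 → 410890899/11711911
APPEND 29: p_6 = 29·410890899 + 8202935 = 11924039006, q_6 = 29·11711911 + 233814 = 339879233 → 11924039006/339879233
APPEND 11: p_7 = 11·11924039006 + 410890899 = 131575319965, q_7 = 11·339879233 + 11711911 = 3750383474 → 131575319965/3750383474
APPEND 32: p_8 = 32·131575319965 + 11924039006 = 4222334277886, q_8 = 32·3750383474 + 339879233 = 120352150401 → 4222334277886/120352150401
APPEND 17: p_9 = 17·4222334277886 + 131575319965 = 71911258044027, q_9 = 17·120352150401 + 3750383474 = 2049736940291 → 71911258044027/2049736940291
APPEND 13: p_10 = 13·71911258044027 + 4222334277886 = 939068688850237, q_10 = 13·2049736940291 + 120352150401 = 26766932374184 → 939068688850237/26766932374184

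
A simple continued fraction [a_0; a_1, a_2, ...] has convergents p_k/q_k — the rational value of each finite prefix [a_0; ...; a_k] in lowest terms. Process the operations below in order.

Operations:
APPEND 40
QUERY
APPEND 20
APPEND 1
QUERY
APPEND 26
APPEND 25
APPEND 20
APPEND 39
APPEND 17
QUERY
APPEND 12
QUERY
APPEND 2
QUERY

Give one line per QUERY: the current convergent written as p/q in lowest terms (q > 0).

APPEND 40: p_0 = 40·1 + 0 = 40, q_0 = 40·0 + 1 = 1 → 40/1
APPEND 20: p_1 = 20·40 + 1 = 801, q_1 = 20·1 + 0 = 20 → 801/20
APPEND 1: p_2 = 1·801 + 40 = 841, q_2 = 1·20 + 1 = 21 → 841/21
APPEND 26: p_3 = 26·841 + 801 = 22667, q_3 = 26·21 + 20 = 566 → 22667/566
APPEND 25: p_4 = 25·22667 + 841 = 567516, q_4 = 25·566 + 21 = 14171 → 567516/14171
APPEND 20: p_5 = 20·567516 + 22667 = 11372987, q_5 = 20·14171 + 566 = 283986 → 11372987/283986
APPEND 39: p_6 = 39·11372987 + 567516 = 444114009, q_6 = 39·283986 + 14171 = 11089625 → 444114009/11089625
APPEND 17: p_7 = 17·444114009 + 11372987 = 7561311140, q_7 = 17·11089625 + 283986 = 188807611 → 7561311140/188807611
APPEND 12: p_8 = 12·7561311140 + 444114009 = 91179847689, q_8 = 12·188807611 + 11089625 = 2276780957 → 91179847689/2276780957
APPEND 2: p_9 = 2·91179847689 + 7561311140 = 189921006518, q_9 = 2·2276780957 + 188807611 = 4742369525 → 189921006518/4742369525

40/1
841/21
7561311140/188807611
91179847689/2276780957
189921006518/4742369525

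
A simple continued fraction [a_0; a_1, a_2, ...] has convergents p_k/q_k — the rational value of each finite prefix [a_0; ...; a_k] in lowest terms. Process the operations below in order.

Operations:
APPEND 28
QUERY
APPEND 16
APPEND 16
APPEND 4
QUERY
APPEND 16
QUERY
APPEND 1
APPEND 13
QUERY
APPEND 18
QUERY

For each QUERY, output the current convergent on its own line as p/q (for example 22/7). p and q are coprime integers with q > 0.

APPEND 28: p_0 = 28·1 + 0 = 28, q_0 = 28·0 + 1 = 1 → 28/1
APPEND 16: p_1 = 16·28 + 1 = 449, q_1 = 16·1 + 0 = 16 → 449/16
APPEND 16: p_2 = 16·449 + 28 = 7212, q_2 = 16·16 + 1 = 257 → 7212/257
APPEND 4: p_3 = 4·7212 + 449 = 29297, q_3 = 4·257 + 16 = 1044 → 29297/1044
APPEND 16: p_4 = 16·29297 + 7212 = 475964, q_4 = 16·1044 + 257 = 16961 → 475964/16961
APPEND 1: p_5 = 1·475964 + 29297 = 505261, q_5 = 1·16961 + 1044 = 18005 → 505261/18005
APPEND 13: p_6 = 13·505261 + 475964 = 7044357, q_6 = 13·18005 + 16961 = 251026 → 7044357/251026
APPEND 18: p_7 = 18·7044357 + 505261 = 127303687, q_7 = 18·251026 + 18005 = 4536473 → 127303687/4536473

28/1
29297/1044
475964/16961
7044357/251026
127303687/4536473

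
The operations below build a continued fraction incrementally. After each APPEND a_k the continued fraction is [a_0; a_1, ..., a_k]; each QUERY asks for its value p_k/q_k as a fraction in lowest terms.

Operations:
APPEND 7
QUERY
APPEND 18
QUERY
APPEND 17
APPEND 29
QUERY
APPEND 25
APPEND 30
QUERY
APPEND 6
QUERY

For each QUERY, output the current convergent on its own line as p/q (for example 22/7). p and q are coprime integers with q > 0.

APPEND 7: p_0 = 7·1 + 0 = 7, q_0 = 7·0 + 1 = 1 → 7/1
APPEND 18: p_1 = 18·7 + 1 = 127, q_1 = 18·1 + 0 = 18 → 127/18
APPEND 17: p_2 = 17·127 + 7 = 2166, q_2 = 17·18 + 1 = 307 → 2166/307
APPEND 29: p_3 = 29·2166 + 127 = 62941, q_3 = 29·307 + 18 = 8921 → 62941/8921
APPEND 25: p_4 = 25·62941 + 2166 = 1575691, q_4 = 25·8921 + 307 = 223332 → 1575691/223332
APPEND 30: p_5 = 30·1575691 + 62941 = 47333671, q_5 = 30·223332 + 8921 = 6708881 → 47333671/6708881
APPEND 6: p_6 = 6·47333671 + 1575691 = 285577717, q_6 = 6·6708881 + 223332 = 40476618 → 285577717/40476618

7/1
127/18
62941/8921
47333671/6708881
285577717/40476618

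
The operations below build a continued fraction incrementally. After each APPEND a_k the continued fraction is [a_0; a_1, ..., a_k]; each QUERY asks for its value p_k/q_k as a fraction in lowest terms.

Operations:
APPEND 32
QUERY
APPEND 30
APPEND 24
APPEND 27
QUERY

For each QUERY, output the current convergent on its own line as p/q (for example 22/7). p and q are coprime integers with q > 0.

APPEND 32: p_0 = 32·1 + 0 = 32, q_0 = 32·0 + 1 = 1 → 32/1
APPEND 30: p_1 = 30·32 + 1 = 961, q_1 = 30·1 + 0 = 30 → 961/30
APPEND 24: p_2 = 24·961 + 32 = 23096, q_2 = 24·30 + 1 = 721 → 23096/721
APPEND 27: p_3 = 27·23096 + 961 = 624553, q_3 = 27·721 + 30 = 19497 → 624553/19497

32/1
624553/19497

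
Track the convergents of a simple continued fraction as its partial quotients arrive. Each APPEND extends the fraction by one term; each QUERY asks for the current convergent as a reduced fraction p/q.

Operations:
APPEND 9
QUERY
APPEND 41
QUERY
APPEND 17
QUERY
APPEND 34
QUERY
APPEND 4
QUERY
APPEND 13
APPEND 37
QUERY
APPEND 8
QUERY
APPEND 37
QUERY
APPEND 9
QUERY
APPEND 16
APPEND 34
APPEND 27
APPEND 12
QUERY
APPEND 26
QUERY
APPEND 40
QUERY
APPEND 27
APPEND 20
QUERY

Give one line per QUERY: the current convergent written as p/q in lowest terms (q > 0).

9/1
370/41
6299/698
214536/23773
864443/95790
424599358/47050381
3408247159/377672091
126529744241/14020917748
1142175945328/126565931823
203926884128518918/22597390725187267
5319040662027076115/589409486819963967
212965553365211563518/23598976863523745947
115320745183819997385538/12778834672902745836667

APPEND 9: p_0 = 9·1 + 0 = 9, q_0 = 9·0 + 1 = 1 → 9/1
APPEND 41: p_1 = 41·9 + 1 = 370, q_1 = 41·1 + 0 = 41 → 370/41
APPEND 17: p_2 = 17·370 + 9 = 6299, q_2 = 17·41 + 1 = 698 → 6299/698
APPEND 34: p_3 = 34·6299 + 370 = 214536, q_3 = 34·698 + 41 = 23773 → 214536/23773
APPEND 4: p_4 = 4·214536 + 6299 = 864443, q_4 = 4·23773 + 698 = 95790 → 864443/95790
APPEND 13: p_5 = 13·864443 + 214536 = 11452295, q_5 = 13·95790 + 23773 = 1269043 → 11452295/1269043
APPEND 37: p_6 = 37·11452295 + 864443 = 424599358, q_6 = 37·1269043 + 95790 = 47050381 → 424599358/47050381
APPEND 8: p_7 = 8·424599358 + 11452295 = 3408247159, q_7 = 8·47050381 + 1269043 = 377672091 → 3408247159/377672091
APPEND 37: p_8 = 37·3408247159 + 424599358 = 126529744241, q_8 = 37·377672091 + 47050381 = 14020917748 → 126529744241/14020917748
APPEND 9: p_9 = 9·126529744241 + 3408247159 = 1142175945328, q_9 = 9·14020917748 + 377672091 = 126565931823 → 1142175945328/126565931823
APPEND 16: p_10 = 16·1142175945328 + 126529744241 = 18401344869489, q_10 = 16·126565931823 + 14020917748 = 2039075826916 → 18401344869489/2039075826916
APPEND 34: p_11 = 34·18401344869489 + 1142175945328 = 626787901507954, q_11 = 34·2039075826916 + 126565931823 = 69455144046967 → 626787901507954/69455144046967
APPEND 27: p_12 = 27·626787901507954 + 18401344869489 = 16941674685584247, q_12 = 27·69455144046967 + 2039075826916 = 1877327965095025 → 16941674685584247/1877327965095025
APPEND 12: p_13 = 12·16941674685584247 + 626787901507954 = 203926884128518918, q_13 = 12·1877327965095025 + 69455144046967 = 22597390725187267 → 203926884128518918/22597390725187267
APPEND 26: p_14 = 26·203926884128518918 + 16941674685584247 = 5319040662027076115, q_14 = 26·22597390725187267 + 1877327965095025 = 589409486819963967 → 5319040662027076115/589409486819963967
APPEND 40: p_15 = 40·5319040662027076115 + 203926884128518918 = 212965553365211563518, q_15 = 40·589409486819963967 + 22597390725187267 = 23598976863523745947 → 212965553365211563518/23598976863523745947
APPEND 27: p_16 = 27·212965553365211563518 + 5319040662027076115 = 5755388981522739291101, q_16 = 27·23598976863523745947 + 589409486819963967 = 637761784801961104536 → 5755388981522739291101/637761784801961104536
APPEND 20: p_17 = 20·5755388981522739291101 + 212965553365211563518 = 115320745183819997385538, q_17 = 20·637761784801961104536 + 23598976863523745947 = 12778834672902745836667 → 115320745183819997385538/12778834672902745836667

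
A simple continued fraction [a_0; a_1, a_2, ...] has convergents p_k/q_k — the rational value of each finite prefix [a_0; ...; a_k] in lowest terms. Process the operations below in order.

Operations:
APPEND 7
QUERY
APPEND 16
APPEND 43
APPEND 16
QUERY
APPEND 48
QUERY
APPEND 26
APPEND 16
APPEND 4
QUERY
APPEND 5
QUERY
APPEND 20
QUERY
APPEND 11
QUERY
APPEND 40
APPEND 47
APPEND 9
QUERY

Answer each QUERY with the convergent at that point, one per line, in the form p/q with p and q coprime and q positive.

7/1
77969/11040
3747378/530609
6353126317/899569246
33329535715/4719286823
672943840617/95285305706
7435711782502/1052857649589
126461921425698046/17906342425495085

APPEND 7: p_0 = 7·1 + 0 = 7, q_0 = 7·0 + 1 = 1 → 7/1
APPEND 16: p_1 = 16·7 + 1 = 113, q_1 = 16·1 + 0 = 16 → 113/16
APPEND 43: p_2 = 43·113 + 7 = 4866, q_2 = 43·16 + 1 = 689 → 4866/689
APPEND 16: p_3 = 16·4866 + 113 = 77969, q_3 = 16·689 + 16 = 11040 → 77969/11040
APPEND 48: p_4 = 48·77969 + 4866 = 3747378, q_4 = 48·11040 + 689 = 530609 → 3747378/530609
APPEND 26: p_5 = 26·3747378 + 77969 = 97509797, q_5 = 26·530609 + 11040 = 13806874 → 97509797/13806874
APPEND 16: p_6 = 16·97509797 + 3747378 = 1563904130, q_6 = 16·13806874 + 530609 = 221440593 → 1563904130/221440593
APPEND 4: p_7 = 4·1563904130 + 97509797 = 6353126317, q_7 = 4·221440593 + 13806874 = 899569246 → 6353126317/899569246
APPEND 5: p_8 = 5·6353126317 + 1563904130 = 33329535715, q_8 = 5·899569246 + 221440593 = 4719286823 → 33329535715/4719286823
APPEND 20: p_9 = 20·33329535715 + 6353126317 = 672943840617, q_9 = 20·4719286823 + 899569246 = 95285305706 → 672943840617/95285305706
APPEND 11: p_10 = 11·672943840617 + 33329535715 = 7435711782502, q_10 = 11·95285305706 + 4719286823 = 1052857649589 → 7435711782502/1052857649589
APPEND 40: p_11 = 40·7435711782502 + 672943840617 = 298101415140697, q_11 = 40·1052857649589 + 95285305706 = 42209591289266 → 298101415140697/42209591289266
APPEND 47: p_12 = 47·298101415140697 + 7435711782502 = 14018202223395261, q_12 = 47·42209591289266 + 1052857649589 = 1984903648245091 → 14018202223395261/1984903648245091
APPEND 9: p_13 = 9·14018202223395261 + 298101415140697 = 126461921425698046, q_13 = 9·1984903648245091 + 42209591289266 = 17906342425495085 → 126461921425698046/17906342425495085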